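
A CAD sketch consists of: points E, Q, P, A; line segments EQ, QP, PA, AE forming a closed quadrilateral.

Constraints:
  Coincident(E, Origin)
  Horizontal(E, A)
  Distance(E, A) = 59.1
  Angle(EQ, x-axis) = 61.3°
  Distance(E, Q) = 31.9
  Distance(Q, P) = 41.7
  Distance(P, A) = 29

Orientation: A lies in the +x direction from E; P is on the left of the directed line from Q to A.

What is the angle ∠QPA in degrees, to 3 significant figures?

92.8°

E is at the origin; E and A share the same y with |EA| = 59.1 and A in +x, so A = (59.1, 0). EQ runs at 61.3° with |EQ| = 31.9, so Q = (15.3, 28.0). P is determined by |QP| = 41.7 and |PA| = 29.0 together: it lies at the intersection of circle(Q, 41.7) and circle(A, 29.0). With |QA| = 52.0, the foot of the radical line on QA is 34.6 from Q and the perpendicular offset is √(41.7² − 34.6²) = 23.2. Taking the left-of-QA solution: P = (57.0, 28.9).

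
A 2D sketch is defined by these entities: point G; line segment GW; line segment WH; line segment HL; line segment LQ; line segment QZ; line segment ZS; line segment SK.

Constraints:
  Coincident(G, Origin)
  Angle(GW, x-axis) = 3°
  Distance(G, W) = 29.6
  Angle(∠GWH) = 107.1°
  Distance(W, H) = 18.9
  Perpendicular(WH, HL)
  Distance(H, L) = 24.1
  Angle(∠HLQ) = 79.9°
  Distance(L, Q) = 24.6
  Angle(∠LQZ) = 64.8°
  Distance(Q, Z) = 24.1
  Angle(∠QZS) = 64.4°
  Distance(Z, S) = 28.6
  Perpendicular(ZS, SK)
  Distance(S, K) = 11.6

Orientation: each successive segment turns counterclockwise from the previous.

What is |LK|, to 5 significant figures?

9.3112

∠QZS = 64.4° gives ZS at 136.80° from the x-axis; with |ZS| = 28.6, S = (10.694, 29.504). The perpendicularity gives SK at right angles to ZS, so SK runs at -133.20°; with |SK| = 11.6, K = (2.7536, 21.048). Then |LK| = |K − L| = 9.3112.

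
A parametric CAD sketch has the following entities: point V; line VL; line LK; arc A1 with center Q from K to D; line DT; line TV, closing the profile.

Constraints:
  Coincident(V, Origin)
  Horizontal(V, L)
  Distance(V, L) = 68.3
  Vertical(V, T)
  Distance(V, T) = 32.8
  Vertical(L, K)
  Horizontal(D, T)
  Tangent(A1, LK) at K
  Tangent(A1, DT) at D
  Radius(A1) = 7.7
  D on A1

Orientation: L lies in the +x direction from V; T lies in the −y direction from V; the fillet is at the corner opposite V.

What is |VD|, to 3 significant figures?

68.9

The virtual corner opposite V is at (68.3, -32.8). The tangent condition forces QK to be normal to LK and since A1 is tangent to DT there, QD ⟂ DT, with radius 7.7, so the center Q sits 7.7 in from both sides at Q = (60.6, -25.1). That places the tangent points at K = (68.3, -25.1) on LK and D = (60.6, -32.8) on DT. Then |VD| = |D − V| = 68.9.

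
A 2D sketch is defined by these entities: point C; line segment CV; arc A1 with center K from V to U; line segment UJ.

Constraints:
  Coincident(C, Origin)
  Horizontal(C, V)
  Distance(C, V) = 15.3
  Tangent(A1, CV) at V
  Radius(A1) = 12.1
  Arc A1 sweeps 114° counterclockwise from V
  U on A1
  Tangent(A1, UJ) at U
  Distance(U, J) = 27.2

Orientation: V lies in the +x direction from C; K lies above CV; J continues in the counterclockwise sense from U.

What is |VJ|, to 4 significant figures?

41.87

On A1, V sits at bearing -90° from K; a 114° counterclockwise sweep puts U at bearing 24°, so U = K + 12.1·(cos 24°, sin 24°) = (26.35, 17.02). The tangent condition forces KU to be normal to UJ, so UJ runs along (−sin 24°, cos 24°); with |UJ| = 27.2, J = (15.29, 41.87). Then |VJ| = |J − V| = 41.87.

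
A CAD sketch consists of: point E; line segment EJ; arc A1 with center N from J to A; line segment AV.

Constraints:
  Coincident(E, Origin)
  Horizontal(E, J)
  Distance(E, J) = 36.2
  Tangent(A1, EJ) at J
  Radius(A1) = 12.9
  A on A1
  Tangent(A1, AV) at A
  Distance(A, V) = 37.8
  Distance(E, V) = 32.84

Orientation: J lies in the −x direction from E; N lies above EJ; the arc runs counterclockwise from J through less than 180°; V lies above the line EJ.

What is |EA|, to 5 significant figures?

26.865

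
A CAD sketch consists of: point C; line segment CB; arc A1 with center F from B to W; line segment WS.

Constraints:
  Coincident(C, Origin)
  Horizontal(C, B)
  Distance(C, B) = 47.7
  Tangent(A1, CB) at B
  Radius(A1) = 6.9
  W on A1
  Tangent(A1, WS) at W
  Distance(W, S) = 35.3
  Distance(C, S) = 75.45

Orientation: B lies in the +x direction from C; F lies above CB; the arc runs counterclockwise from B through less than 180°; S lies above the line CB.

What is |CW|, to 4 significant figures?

54.49

C is at the origin; CB is horizontal with |CB| = 47.7 and B on the +x side, so B = (47.70, 0.000). Since A1 is tangent to CB there, FB ⟂ CB, so F = B + (0, 6.9) = (47.70, 6.900). Since FW ⟂ WS (tangency), |FS| = √(6.9² + 35.3²) = 35.97 regardless of where W sits on A1. So S lies on both circle(C, 75.45) and circle(F, 35.97); the above-CB intersection is S = (64.89, 38.49). W is the foot of the tangent from S: W = (54.28, 4.826).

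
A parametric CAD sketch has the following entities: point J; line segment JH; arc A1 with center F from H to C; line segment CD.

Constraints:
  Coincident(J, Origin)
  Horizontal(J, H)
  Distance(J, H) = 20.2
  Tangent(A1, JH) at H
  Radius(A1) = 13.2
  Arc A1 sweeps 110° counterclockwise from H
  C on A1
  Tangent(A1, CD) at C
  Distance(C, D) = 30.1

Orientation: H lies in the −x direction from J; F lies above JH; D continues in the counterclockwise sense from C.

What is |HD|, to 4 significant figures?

46.05

On A1, H sits at bearing -90° from F; a 110° counterclockwise sweep puts C at bearing 20°, so C = F + 13.2·(cos 20°, sin 20°) = (-7.796, 17.71). Since A1 is tangent to CD there, FC ⟂ CD, so CD runs along (−sin 20°, cos 20°); with |CD| = 30.1, D = (-18.09, 46.00). Then |HD| = |D − H| = 46.05.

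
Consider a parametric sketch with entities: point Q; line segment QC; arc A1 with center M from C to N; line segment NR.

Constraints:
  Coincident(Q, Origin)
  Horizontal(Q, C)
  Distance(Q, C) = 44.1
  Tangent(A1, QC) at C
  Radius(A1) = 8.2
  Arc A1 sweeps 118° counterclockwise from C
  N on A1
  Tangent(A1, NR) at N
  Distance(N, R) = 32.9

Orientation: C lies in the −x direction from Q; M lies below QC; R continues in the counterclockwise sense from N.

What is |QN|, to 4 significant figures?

52.74

Q is at the origin; Q and C share the same y with |QC| = 44.1 and C on the −x side, so C = (-44.10, 0.000). The tangent condition forces MC to be normal to QC, so M = C + (0, -8.2) = (-44.10, -8.200). On A1, C sits at bearing 90° from M; a 118° counterclockwise sweep puts N at bearing 208°, so N = M + 8.2·(cos 208°, sin 208°) = (-51.34, -12.05). Then |QN| = |N − Q| = 52.74.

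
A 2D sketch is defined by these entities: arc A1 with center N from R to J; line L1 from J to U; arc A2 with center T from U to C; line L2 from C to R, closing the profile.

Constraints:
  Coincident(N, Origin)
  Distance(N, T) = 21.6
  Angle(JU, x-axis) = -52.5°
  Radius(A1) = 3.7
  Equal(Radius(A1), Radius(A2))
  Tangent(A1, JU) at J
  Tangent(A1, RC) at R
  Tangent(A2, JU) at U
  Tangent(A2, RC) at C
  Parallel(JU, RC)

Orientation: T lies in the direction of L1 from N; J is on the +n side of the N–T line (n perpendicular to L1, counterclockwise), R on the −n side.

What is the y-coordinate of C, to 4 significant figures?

-19.39

The slot axis is L1's direction at -52.5°, so u = (cos -52.5°, sin -52.5°) = (0.6088, -0.7934) and n = (−sin -52.5°, cos -52.5°) = (0.7934, 0.6088). N is at the origin and T lies 21.6 along u from N, so T = 21.6·u = (13.15, -17.14). Tangency of A1 to both parallel lines with radius 3.7 puts J and R at N ± 3.7·n: J = (2.935, 2.252), R = (-2.935, -2.252). Equal radii place U and C the same way about T: U = T + 3.7·n = (16.08, -14.88), C = T − 3.7·n = (10.21, -19.39). So C.y = -19.39.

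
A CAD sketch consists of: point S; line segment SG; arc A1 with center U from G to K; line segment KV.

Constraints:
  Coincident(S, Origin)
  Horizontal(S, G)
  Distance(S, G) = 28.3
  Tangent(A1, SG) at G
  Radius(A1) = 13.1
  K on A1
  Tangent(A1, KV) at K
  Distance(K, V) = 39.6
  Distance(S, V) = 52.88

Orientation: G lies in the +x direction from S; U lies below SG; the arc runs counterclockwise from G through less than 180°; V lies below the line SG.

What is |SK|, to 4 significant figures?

19.42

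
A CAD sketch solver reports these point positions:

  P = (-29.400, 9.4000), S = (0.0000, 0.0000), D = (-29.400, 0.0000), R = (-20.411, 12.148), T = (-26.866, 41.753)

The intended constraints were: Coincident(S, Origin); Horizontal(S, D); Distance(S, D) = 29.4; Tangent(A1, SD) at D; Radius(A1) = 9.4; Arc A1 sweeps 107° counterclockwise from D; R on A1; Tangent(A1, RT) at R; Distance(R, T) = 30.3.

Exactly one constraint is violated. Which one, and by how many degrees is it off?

Tangent(A1, RT) at R — off by 4.70°.

S = (0.00, 0.00) ✓; S.y = 0.00, D.y = 0.00 ✓; |SD| = 29.40 ✓; ∠(PD, DS) = 90.00° ✓; |PD| = 9.400 ✓; bearing(P→R) − bearing(P→D) = 107.0° ✓; |PR| = 9.400 ✓; ∠(PR, RT) = 94.70° ✗; |RT| = 30.30 ✓.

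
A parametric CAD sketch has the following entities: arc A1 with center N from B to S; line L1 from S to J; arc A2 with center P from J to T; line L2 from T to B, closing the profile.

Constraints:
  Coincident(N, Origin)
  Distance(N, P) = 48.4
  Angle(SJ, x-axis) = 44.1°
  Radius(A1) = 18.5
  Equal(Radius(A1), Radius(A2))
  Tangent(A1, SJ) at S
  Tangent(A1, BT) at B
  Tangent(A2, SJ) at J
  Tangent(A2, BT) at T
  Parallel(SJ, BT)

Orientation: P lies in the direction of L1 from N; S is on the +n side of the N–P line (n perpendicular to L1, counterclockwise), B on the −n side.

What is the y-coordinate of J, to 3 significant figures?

47.0

The slot axis is L1's direction at 44.1°, so u = (cos 44.1°, sin 44.1°) = (0.718, 0.696) and n = (−sin 44.1°, cos 44.1°) = (-0.696, 0.718). N is at the origin and P lies 48.4 along u from N, so P = 48.4·u = (34.8, 33.7). Tangency of A1 to both parallel lines with radius 18.5 puts S and B at N ± 18.5·n: S = (-12.9, 13.3), B = (12.9, -13.3). Equal radii place J and T the same way about P: J = P + 18.5·n = (21.9, 47.0), T = P − 18.5·n = (47.6, 20.4). So J.y = 47.0.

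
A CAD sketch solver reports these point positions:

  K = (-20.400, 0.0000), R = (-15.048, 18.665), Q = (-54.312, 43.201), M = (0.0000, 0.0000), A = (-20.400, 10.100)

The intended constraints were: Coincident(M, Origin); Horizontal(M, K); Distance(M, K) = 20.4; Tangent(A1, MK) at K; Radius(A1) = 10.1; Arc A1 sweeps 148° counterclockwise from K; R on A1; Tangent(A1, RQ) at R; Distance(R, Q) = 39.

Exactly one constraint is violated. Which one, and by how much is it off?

Distance(R, Q) = 39 — off by 7.30.

M = (0.00, 0.00) ✓; M.y = 0.00, K.y = 0.00 ✓; |MK| = 20.40 ✓; ∠(AK, KM) = 90.00° ✓; |AK| = 10.10 ✓; bearing(A→R) − bearing(A→K) = 148.0° ✓; |AR| = 10.10 ✓; ∠(AR, RQ) = 90.00° ✓; |RQ| = 46.30 ✗.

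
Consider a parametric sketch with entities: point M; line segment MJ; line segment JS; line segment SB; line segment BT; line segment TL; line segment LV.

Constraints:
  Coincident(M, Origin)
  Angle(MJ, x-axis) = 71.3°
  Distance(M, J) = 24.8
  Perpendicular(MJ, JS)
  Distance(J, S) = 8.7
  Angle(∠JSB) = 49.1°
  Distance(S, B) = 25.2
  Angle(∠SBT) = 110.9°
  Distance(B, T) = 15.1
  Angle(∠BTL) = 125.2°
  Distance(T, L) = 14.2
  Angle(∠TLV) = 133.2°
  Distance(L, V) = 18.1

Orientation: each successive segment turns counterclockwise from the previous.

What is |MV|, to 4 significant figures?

43.20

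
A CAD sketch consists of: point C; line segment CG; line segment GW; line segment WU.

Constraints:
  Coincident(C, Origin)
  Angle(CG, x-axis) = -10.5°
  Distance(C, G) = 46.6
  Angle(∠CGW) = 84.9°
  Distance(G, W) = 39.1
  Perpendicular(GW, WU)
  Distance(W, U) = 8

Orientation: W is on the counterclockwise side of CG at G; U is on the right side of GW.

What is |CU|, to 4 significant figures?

64.68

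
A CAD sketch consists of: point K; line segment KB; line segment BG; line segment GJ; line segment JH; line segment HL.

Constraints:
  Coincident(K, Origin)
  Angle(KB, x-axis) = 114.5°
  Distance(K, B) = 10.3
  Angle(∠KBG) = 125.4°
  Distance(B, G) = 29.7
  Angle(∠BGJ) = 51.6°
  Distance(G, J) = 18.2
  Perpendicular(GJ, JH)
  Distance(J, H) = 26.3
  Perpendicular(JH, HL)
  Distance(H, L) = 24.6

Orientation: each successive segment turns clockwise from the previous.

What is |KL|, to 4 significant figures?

35.31

The perpendicularity gives JH at right angles to GJ, so JH runs at -158.5°; with |JH| = 26.3, H = (-7.176, 8.495). JH ⟂ HL, so HL runs at 111.5°; with |HL| = 24.6, L = (-16.19, 31.38). Then |KL| = |L − K| = 35.31.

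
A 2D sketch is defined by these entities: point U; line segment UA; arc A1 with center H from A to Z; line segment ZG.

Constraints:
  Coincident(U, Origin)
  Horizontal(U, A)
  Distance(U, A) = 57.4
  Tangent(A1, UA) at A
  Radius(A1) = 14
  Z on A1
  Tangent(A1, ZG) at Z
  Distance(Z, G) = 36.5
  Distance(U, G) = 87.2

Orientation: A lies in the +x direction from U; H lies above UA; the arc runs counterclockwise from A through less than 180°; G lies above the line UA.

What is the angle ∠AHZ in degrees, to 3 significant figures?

90.7°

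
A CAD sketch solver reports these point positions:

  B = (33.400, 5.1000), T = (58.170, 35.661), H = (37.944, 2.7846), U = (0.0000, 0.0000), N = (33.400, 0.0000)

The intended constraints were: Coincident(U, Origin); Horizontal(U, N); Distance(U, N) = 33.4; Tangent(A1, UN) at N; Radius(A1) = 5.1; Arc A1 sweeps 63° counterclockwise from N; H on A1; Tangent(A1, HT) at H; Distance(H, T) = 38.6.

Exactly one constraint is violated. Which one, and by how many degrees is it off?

Tangent(A1, HT) at H — off by 4.60°.

U = (0.00, 0.00) ✓; U.y = 0.00, N.y = 0.00 ✓; |UN| = 33.40 ✓; ∠(BN, NU) = 90.00° ✓; |BN| = 5.100 ✓; bearing(B→H) − bearing(B→N) = 63.00° ✓; |BH| = 5.100 ✓; ∠(BH, HT) = 94.60° ✗; |HT| = 38.60 ✓.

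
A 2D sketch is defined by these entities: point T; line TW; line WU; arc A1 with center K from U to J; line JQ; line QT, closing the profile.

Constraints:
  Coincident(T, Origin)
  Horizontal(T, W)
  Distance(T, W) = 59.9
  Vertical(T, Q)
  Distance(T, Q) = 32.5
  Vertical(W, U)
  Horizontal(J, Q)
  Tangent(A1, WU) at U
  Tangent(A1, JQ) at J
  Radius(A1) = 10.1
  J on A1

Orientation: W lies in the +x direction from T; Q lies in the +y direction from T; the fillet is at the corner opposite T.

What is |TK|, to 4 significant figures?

54.61

T and Q share the same x with |TQ| = 32.5 and Q on the +y side, so Q = (0.000, 32.50). The virtual corner opposite T is at (59.90, 32.50). Since A1 is tangent to WU there, KU ⟂ WU and tangency of A1 to JQ means the radius KJ is perpendicular to JQ, with radius 10.1, so the center K sits 10.1 in from both sides at K = (49.80, 22.40). Then |TK| = |K − T| = 54.61.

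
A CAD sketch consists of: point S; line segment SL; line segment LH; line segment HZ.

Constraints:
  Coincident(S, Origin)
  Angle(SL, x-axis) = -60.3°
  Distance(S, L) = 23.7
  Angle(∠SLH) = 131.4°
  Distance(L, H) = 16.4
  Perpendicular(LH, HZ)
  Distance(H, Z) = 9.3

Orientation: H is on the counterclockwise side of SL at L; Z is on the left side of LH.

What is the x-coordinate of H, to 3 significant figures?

27.8

S is at the origin; SL runs at -60.3° with length 23.7, so L = 23.7·(cos -60.3°, sin -60.3°) = (11.7, -20.6). ∠SLH = 131.4°, so LH runs at -60.3° + (180° − 131.4°) = -11.7° from the x-axis; with |LH| = 16.4, H = L + 16.4·(cos -11.7°, sin -11.7°) = (27.8, -23.9). So H.x = 27.8.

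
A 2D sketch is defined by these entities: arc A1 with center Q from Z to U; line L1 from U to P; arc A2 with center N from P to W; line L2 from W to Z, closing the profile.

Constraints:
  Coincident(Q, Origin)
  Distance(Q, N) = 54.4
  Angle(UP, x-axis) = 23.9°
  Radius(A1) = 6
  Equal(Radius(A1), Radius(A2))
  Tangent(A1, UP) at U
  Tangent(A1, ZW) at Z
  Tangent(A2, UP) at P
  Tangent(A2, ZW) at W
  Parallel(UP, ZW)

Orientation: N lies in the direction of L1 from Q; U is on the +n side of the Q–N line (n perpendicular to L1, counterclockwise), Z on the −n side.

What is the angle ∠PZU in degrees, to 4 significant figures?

77.56°

The slot axis is L1's direction at 23.9°, so u = (cos 23.9°, sin 23.9°) = (0.9143, 0.4051) and n = (−sin 23.9°, cos 23.9°) = (-0.4051, 0.9143). Q is at the origin and N lies 54.4 along u from Q, so N = 54.4·u = (49.74, 22.04). Tangency of A1 to both parallel lines with radius 6.0 puts U and Z at Q ± 6.0·n: U = (-2.431, 5.486), Z = (2.431, -5.486). Equal radii place P and W the same way about N: P = N + 6.0·n = (47.30, 27.53), W = N − 6.0·n = (52.17, 16.55). Then cos ∠PZU = ZP·ZU / (|ZP||ZU|), giving 77.56°.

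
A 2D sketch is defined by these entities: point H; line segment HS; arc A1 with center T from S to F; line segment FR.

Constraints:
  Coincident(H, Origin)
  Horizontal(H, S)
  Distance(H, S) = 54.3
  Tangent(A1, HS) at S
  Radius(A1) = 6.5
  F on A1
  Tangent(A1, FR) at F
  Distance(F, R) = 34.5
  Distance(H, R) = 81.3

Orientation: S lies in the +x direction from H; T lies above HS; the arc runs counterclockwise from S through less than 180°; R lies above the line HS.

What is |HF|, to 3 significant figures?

60.5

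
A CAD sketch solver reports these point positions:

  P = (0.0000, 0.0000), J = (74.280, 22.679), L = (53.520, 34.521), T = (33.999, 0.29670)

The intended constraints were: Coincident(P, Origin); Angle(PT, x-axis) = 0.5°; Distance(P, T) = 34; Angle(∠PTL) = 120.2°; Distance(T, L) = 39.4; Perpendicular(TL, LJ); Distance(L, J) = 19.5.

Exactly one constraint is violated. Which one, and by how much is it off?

Distance(L, J) = 19.5 — off by 4.40.

P = (0.00, 0.00) ✓; PT at 0.5000° ✓; |PT| = 34.00 ✓; ∠PTL = 120.2° ✓; |TL| = 39.40 ✓; ∠(TL, LJ) = 90.00° ✓; |LJ| = 23.90 ✗.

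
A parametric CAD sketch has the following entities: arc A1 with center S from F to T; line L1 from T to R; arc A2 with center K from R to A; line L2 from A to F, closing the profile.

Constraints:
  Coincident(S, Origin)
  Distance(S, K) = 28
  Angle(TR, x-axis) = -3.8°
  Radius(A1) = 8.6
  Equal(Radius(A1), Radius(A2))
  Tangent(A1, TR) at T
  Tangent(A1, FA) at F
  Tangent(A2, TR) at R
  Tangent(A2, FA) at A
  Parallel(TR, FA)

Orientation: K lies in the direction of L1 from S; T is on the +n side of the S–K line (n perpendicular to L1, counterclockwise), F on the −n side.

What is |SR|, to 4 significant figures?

29.29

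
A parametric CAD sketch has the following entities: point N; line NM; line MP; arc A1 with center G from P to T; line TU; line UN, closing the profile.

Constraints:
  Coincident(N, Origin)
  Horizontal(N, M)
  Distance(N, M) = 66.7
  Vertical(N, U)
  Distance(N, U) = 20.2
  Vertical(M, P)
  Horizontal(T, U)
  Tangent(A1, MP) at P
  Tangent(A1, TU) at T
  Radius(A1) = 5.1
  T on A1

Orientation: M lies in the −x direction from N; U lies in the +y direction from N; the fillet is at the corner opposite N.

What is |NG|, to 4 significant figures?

63.42

N and U share the same x with |NU| = 20.2 and U on the +y side, so U = (0.000, 20.20). The virtual corner opposite N is at (-66.70, 20.20). The tangent condition forces GP to be normal to MP and tangency of A1 to TU means the radius GT is perpendicular to TU, with radius 5.1, so the center G sits 5.1 in from both sides at G = (-61.60, 15.10). Then |NG| = |G − N| = 63.42.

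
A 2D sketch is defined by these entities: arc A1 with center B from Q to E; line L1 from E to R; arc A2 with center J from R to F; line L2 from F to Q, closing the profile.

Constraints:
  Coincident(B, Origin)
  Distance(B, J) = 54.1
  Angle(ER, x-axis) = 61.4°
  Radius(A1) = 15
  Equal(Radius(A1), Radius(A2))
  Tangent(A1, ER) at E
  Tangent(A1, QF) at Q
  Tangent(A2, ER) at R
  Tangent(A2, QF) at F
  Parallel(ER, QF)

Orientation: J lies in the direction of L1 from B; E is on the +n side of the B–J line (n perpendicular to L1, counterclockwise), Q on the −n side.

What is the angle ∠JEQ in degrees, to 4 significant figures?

74.50°

The slot axis is L1's direction at 61.4°, so u = (cos 61.4°, sin 61.4°) = (0.4787, 0.8780) and n = (−sin 61.4°, cos 61.4°) = (-0.8780, 0.4787). B is at the origin and J lies 54.1 along u from B, so J = 54.1·u = (25.90, 47.50). Tangency of A1 to both parallel lines with radius 15.0 puts E and Q at B ± 15.0·n: E = (-13.17, 7.180), Q = (13.17, -7.180). Then cos ∠JEQ = EJ·EQ / (|EJ||EQ|), giving 74.50°.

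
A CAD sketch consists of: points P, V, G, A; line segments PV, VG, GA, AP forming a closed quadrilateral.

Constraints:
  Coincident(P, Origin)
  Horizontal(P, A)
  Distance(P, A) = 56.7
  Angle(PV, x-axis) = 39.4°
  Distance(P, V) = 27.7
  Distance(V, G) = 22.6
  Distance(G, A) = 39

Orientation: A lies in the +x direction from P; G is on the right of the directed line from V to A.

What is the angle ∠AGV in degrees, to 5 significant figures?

74.305°

P is at the origin; PA is horizontal with |PA| = 56.7 and A in +x, so A = (56.7, 0). PV runs at 39.4° with |PV| = 27.7, so V = (21.405, 17.582). G is determined by |VG| = 22.6 and |GA| = 39.0 together: it lies at the intersection of circle(V, 22.6) and circle(A, 39.0). With |VA| = 39.432, the foot of the radical line on VA is 6.9061 from V and the perpendicular offset is √(22.6² − 6.9061²) = 21.519. Taking the right-of-VA solution: G = (17.991, -4.7587).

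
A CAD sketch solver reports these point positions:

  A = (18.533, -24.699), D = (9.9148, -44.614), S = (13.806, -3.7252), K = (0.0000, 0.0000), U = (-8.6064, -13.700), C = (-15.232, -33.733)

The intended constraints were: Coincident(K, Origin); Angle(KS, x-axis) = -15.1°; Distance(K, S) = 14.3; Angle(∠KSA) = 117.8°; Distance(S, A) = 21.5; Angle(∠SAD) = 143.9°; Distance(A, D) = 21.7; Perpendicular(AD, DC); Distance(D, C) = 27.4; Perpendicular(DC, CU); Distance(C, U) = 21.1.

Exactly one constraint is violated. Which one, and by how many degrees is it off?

Perpendicular(DC, CU) — off by 5.10°.

K = (0.00, 0.00) ✓; KS at -15.10° ✓; |KS| = 14.30 ✓; ∠KSA = 117.8° ✓; |SA| = 21.50 ✓; ∠SAD = 143.9° ✓; |AD| = 21.70 ✓; ∠(AD, DC) = 90.00° ✓; |DC| = 27.40 ✓; ∠(DC, CU) = 84.90° ✗; |CU| = 21.10 ✓.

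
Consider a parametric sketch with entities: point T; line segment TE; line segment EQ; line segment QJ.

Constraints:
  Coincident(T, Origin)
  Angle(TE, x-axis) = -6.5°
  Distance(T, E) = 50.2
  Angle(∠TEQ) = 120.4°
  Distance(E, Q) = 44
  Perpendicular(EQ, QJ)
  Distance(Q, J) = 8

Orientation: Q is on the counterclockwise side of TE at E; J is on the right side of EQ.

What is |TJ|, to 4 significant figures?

86.30

T is at the origin; TE runs at -6.5° with length 50.2, so E = 50.2·(cos -6.5°, sin -6.5°) = (49.88, -5.683). ∠TEQ = 120.4°, so EQ runs at -6.5° + (180° − 120.4°) = 53.10° from the x-axis; with |EQ| = 44.0, Q = E + 44.0·(cos 53.10°, sin 53.10°) = (76.30, 29.50). EQ is perpendicular to QJ; with |QJ| = 8.0 on the right of EQ, J = Q + 8.0·(0.7997, -0.6004) = (82.69, 24.70). Then |TJ| = |J − T| = 86.30.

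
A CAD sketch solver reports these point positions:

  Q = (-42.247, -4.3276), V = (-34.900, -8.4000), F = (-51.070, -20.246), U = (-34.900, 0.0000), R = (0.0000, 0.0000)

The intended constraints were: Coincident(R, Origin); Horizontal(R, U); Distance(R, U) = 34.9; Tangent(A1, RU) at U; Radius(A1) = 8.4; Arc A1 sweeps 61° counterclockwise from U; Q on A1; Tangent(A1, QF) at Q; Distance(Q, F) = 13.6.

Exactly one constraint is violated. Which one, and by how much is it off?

Distance(Q, F) = 13.6 — off by 4.60.

R = (0.00, 0.00) ✓; R.y = 0.00, U.y = 0.00 ✓; |RU| = 34.90 ✓; ∠(VU, UR) = 90.00° ✓; |VU| = 8.400 ✓; bearing(V→Q) − bearing(V→U) = 61.00° ✓; |VQ| = 8.400 ✓; ∠(VQ, QF) = 90.00° ✓; |QF| = 18.20 ✗.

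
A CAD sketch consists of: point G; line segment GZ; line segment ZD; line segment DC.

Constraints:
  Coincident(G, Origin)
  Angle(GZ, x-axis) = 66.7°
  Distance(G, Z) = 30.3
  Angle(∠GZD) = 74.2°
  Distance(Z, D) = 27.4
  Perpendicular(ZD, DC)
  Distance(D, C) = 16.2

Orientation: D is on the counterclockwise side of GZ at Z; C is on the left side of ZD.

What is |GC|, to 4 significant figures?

23.12

G is at the origin; GZ runs at 66.7° with length 30.3, so Z = 30.3·(cos 66.7°, sin 66.7°) = (11.99, 27.83). ∠GZD = 74.2°, so ZD runs at 66.7° + (180° − 74.2°) = 172.5° from the x-axis; with |ZD| = 27.4, D = Z + 27.4·(cos 172.5°, sin 172.5°) = (-15.18, 31.41). The perpendicularity gives DC at right angles to ZD; with |DC| = 16.2 on the left of ZD, C = D + 16.2·(-0.1305, -0.9914) = (-17.30, 15.34). Then |GC| = |C − G| = 23.12.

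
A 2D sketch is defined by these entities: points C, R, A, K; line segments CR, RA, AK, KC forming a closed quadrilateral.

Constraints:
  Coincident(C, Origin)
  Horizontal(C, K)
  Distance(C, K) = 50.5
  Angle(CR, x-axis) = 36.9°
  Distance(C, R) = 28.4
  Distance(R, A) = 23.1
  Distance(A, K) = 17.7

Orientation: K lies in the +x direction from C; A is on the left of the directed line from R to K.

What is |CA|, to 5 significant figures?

48.887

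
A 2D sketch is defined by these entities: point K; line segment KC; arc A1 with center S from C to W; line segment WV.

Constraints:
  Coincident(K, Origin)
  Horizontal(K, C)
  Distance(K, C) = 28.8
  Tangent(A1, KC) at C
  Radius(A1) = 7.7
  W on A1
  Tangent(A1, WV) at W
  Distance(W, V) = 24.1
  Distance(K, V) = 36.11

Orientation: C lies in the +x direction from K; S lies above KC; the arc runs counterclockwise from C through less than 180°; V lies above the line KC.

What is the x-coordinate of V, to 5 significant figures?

18.694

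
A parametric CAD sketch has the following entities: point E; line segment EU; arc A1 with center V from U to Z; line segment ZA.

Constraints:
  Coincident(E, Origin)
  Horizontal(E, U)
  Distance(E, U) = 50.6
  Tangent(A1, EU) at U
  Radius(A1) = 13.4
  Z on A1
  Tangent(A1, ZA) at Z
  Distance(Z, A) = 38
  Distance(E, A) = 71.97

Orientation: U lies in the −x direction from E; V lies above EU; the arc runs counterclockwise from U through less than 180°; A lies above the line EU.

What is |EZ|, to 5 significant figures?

41.374

Checks: ∠(VU, UE) = 90.00° ✓; |VU| = 13.40 ✓; |VZ| = 13.40 ✓; ∠(VZ, ZA) = 90.00° ✓; |ZA| = 38.00 ✓; |EA| = 71.97 ✓.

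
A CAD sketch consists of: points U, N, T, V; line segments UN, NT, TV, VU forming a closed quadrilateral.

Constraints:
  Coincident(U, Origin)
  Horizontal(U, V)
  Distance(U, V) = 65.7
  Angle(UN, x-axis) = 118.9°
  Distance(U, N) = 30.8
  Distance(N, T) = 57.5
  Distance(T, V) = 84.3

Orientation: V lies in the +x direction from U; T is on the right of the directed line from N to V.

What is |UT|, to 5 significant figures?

33.112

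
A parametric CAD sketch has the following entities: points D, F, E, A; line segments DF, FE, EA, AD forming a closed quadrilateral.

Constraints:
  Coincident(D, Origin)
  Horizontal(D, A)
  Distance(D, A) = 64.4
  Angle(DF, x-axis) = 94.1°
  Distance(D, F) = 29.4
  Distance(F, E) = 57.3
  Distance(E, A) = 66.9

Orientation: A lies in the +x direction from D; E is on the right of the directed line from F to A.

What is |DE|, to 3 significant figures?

27.9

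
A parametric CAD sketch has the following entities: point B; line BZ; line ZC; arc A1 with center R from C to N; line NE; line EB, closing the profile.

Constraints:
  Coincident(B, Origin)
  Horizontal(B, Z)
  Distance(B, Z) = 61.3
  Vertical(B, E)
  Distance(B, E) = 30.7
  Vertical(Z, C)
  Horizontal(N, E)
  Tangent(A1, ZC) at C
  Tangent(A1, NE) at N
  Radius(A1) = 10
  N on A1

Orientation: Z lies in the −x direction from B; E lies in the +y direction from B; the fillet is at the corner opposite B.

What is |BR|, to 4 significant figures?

55.32

BE is vertical with |BE| = 30.7 and E on the +y side, so E = (0.000, 30.70). The virtual corner opposite B is at (-61.30, 30.70). The tangent condition forces RC to be normal to ZC and since A1 is tangent to NE there, RN ⟂ NE, with radius 10.0, so the center R sits 10.0 in from both sides at R = (-51.30, 20.70). Then |BR| = |R − B| = 55.32.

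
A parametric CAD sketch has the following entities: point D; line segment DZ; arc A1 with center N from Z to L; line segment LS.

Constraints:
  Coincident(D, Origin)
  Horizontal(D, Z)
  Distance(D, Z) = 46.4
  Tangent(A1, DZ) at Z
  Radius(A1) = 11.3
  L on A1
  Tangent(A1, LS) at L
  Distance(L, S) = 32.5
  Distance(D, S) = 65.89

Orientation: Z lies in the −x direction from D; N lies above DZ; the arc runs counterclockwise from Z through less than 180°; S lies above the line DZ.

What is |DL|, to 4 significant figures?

38.99

D is at the origin; D and Z share the same y with |DZ| = 46.4 and Z on the −x side, so Z = (-46.40, 0.000). A1 meets DZ tangentially, so NZ is at right angles to DZ, so N = Z + (0, 11.3) = (-46.40, 11.30). Since NL ⟂ LS (tangency), |NS| = √(11.3² + 32.5²) = 34.41 regardless of where L sits on A1. So S lies on both circle(D, 65.89) and circle(N, 34.41); the above-DZ intersection is S = (-47.47, 45.69). L is the foot of the tangent from S: L = (-35.85, 15.34).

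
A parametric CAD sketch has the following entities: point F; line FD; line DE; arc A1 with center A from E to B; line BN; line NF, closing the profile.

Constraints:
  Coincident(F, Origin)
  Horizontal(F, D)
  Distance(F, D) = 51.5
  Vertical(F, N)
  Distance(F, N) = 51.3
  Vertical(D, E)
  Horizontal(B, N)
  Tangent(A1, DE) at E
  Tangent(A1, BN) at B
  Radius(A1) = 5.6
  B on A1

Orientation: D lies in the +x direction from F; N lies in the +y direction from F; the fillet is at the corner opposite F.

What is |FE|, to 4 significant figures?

68.85

F is at the origin; F and D share the same y with |FD| = 51.5 and D on the +x side, so D = (51.50, 0.000). FN is vertical with |FN| = 51.3 and N on the +y side, so N = (0.000, 51.30). The virtual corner opposite F is at (51.50, 51.30). The tangent condition forces AE to be normal to DE and A1 meets BN tangentially, so AB is at right angles to BN, with radius 5.6, so the center A sits 5.6 in from both sides at A = (45.90, 45.70). That places the tangent points at E = (51.50, 45.70) on DE and B = (45.90, 51.30) on BN. Then |FE| = |E − F| = 68.85.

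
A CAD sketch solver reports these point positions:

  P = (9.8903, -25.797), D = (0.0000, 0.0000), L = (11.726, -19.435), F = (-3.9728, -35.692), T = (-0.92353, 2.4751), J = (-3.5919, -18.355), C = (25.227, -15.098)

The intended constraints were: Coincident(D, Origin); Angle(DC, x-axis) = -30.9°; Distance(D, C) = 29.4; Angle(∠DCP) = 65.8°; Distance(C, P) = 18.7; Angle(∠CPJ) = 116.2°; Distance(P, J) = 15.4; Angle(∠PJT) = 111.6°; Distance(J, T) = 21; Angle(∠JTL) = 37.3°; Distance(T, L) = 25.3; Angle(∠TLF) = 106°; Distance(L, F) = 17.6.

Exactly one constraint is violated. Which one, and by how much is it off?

Distance(L, F) = 17.6 — off by 5.00.

D = (0.00, 0.00) ✓; DC at -30.90° ✓; |DC| = 29.40 ✓; ∠DCP = 65.80° ✓; |CP| = 18.70 ✓; ∠CPJ = 116.2° ✓; |PJ| = 15.40 ✓; ∠PJT = 111.6° ✓; |JT| = 21.00 ✓; ∠JTL = 37.30° ✓; |TL| = 25.30 ✓; ∠TLF = 106.0° ✓; |LF| = 22.60 ✗.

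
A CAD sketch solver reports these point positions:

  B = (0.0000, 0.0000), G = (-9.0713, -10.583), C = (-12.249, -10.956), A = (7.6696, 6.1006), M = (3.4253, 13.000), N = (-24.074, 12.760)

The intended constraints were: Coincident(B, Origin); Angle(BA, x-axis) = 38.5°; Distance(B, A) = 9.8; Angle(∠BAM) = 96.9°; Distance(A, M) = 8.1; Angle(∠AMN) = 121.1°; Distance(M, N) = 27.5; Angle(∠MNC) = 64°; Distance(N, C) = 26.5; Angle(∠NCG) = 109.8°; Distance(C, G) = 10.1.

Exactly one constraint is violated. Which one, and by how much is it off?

Distance(C, G) = 10.1 — off by 6.90.

B = (0.00, 0.00) ✓; BA at 38.50° ✓; |BA| = 9.800 ✓; ∠BAM = 96.90° ✓; |AM| = 8.100 ✓; ∠AMN = 121.1° ✓; |MN| = 27.50 ✓; ∠MNC = 64.00° ✓; |NC| = 26.50 ✓; ∠NCG = 109.8° ✓; |CG| = 3.200 ✗.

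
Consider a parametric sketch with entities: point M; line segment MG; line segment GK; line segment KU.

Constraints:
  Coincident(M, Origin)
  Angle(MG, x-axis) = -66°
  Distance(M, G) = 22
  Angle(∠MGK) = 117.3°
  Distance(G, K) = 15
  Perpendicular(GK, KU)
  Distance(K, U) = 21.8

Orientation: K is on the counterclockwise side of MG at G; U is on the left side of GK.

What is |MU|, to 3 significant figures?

25.2

M is at the origin; MG runs at -66.0° with length 22.0, so G = 22.0·(cos -66.0°, sin -66.0°) = (8.95, -20.1). ∠MGK = 117.3°, so GK runs at -66.0° + (180° − 117.3°) = -3.30° from the x-axis; with |GK| = 15.0, K = G + 15.0·(cos -3.30°, sin -3.30°) = (23.9, -21.0). The perpendicularity gives KU at right angles to GK; with |KU| = 21.8 on the left of GK, U = K + 21.8·(0.0576, 0.998) = (25.2, 0.802). Then |MU| = |U − M| = 25.2.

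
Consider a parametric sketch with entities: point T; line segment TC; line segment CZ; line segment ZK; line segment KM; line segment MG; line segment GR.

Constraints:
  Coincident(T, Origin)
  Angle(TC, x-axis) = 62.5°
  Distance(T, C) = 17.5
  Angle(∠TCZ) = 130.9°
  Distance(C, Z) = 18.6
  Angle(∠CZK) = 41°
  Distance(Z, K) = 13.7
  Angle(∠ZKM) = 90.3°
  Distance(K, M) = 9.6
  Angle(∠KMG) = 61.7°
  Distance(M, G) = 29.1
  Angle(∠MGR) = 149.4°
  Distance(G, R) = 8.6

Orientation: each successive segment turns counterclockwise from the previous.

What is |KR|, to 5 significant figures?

32.210

T is at the origin; TC runs at 62.5° with length 17.5, so C = (8.0806, 15.523). ∠TCZ = 130.9° gives CZ at 111.60° from the x-axis; with |CZ| = 18.6, Z = (1.2335, 32.817). ∠CZK = 41.0° gives ZK at -109.40° from the x-axis; with |ZK| = 13.7, K = (-3.3171, 19.894). ∠ZKM = 90.3° gives KM at -19.700° from the x-axis; with |KM| = 9.6, M = (5.7210, 16.658). ∠KMG = 61.7° gives MG at 98.600° from the x-axis; with |MG| = 29.1, G = (1.3695, 45.431). ∠MGR = 149.4° gives GR at 129.20° from the x-axis; with |GR| = 8.6, R = (-4.0659, 52.096). Then |KR| = |R − K| = 32.210.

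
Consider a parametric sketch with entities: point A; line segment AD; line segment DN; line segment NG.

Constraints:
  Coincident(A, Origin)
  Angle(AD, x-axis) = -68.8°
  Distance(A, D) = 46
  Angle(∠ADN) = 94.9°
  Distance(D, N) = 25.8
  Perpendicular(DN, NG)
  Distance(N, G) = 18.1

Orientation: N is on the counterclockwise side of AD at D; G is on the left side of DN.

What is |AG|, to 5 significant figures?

40.656

A is at the origin; AD runs at -68.8° with length 46.0, so D = 46.0·(cos -68.8°, sin -68.8°) = (16.635, -42.887). ∠ADN = 94.9°, so DN runs at -68.8° + (180° − 94.9°) = 16.300° from the x-axis; with |DN| = 25.8, N = D + 25.8·(cos 16.300°, sin 16.300°) = (41.398, -35.646). DN is perpendicular to NG; with |NG| = 18.1 on the left of DN, G = N + 18.1·(-0.28067, 0.95981) = (36.318, -18.273). Then |AG| = |G − A| = 40.656.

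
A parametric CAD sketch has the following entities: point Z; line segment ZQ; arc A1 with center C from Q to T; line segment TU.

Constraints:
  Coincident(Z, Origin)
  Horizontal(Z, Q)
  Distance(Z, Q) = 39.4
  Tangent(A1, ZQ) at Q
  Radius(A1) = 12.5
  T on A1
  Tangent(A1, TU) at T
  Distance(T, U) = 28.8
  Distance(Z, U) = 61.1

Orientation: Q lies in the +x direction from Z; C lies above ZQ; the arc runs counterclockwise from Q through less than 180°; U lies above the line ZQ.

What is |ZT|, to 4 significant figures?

53.84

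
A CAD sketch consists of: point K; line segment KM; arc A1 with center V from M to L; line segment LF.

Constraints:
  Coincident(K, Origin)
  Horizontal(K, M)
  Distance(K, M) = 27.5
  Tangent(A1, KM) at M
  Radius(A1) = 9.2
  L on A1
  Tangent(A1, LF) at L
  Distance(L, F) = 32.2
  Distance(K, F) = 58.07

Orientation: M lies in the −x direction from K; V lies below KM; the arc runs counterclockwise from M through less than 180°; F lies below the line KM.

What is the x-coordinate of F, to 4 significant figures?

-43.24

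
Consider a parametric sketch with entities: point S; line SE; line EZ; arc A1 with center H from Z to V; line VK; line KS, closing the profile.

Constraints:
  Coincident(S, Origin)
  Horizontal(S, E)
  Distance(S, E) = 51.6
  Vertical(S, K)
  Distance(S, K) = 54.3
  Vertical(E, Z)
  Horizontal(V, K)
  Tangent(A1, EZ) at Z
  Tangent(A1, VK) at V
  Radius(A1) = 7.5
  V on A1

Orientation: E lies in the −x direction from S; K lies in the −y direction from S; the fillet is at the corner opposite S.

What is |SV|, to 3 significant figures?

70.0

S is at the origin; S and E share the same y with |SE| = 51.6 and E on the −x side, so E = (-51.6, 0.00). SK is vertical with |SK| = 54.3 and K on the −y side, so K = (0.00, -54.3). The virtual corner opposite S is at (-51.6, -54.3). Since A1 is tangent to EZ there, HZ ⟂ EZ and A1 meets VK tangentially, so HV is at right angles to VK, with radius 7.5, so the center H sits 7.5 in from both sides at H = (-44.1, -46.8). That places the tangent points at Z = (-51.6, -46.8) on EZ and V = (-44.1, -54.3) on VK. Then |SV| = |V − S| = 70.0.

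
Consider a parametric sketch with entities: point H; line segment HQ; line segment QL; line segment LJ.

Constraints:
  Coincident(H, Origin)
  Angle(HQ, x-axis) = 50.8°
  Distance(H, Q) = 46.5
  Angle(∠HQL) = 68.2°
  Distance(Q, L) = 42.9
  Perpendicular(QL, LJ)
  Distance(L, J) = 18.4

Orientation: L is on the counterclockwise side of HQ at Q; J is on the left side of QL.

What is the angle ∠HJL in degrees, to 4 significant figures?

134.0°

H is at the origin; HQ runs at 50.8° with length 46.5, so Q = 46.5·(cos 50.8°, sin 50.8°) = (29.39, 36.03). ∠HQL = 68.2°, so QL runs at 50.8° + (180° − 68.2°) = 162.6° from the x-axis; with |QL| = 42.9, L = Q + 42.9·(cos 162.6°, sin 162.6°) = (-11.55, 48.86). QL ⟂ LJ; with |LJ| = 18.4 on the left of QL, J = L + 18.4·(-0.2990, -0.9542) = (-17.05, 31.31). Then cos ∠HJL = JH·JL / (|JH||JL|), giving 134.0°.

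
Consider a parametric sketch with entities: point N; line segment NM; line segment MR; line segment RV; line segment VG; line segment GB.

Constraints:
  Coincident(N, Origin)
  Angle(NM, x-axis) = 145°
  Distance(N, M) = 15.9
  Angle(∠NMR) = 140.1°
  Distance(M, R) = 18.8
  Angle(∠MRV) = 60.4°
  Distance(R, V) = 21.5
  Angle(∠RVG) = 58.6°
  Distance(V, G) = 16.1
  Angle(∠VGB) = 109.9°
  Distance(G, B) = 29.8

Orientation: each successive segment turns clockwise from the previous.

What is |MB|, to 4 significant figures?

26.78

∠RVG = 58.6° gives VG at -135.9° from the x-axis; with |VG| = 16.1, G = (-8.669, 10.68). ∠VGB = 109.9° gives GB at 154.0° from the x-axis; with |GB| = 29.8, B = (-35.45, 23.75). Then |MB| = |B − M| = 26.78.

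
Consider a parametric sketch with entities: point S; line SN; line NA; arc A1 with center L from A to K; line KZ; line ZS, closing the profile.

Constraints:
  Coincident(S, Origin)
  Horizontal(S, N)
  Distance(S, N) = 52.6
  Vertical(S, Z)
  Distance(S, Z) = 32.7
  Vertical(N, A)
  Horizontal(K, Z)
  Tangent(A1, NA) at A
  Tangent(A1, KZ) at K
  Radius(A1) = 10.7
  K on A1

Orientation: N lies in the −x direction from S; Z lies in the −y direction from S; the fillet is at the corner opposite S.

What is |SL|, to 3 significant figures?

47.3

S and Z share the same x with |SZ| = 32.7 and Z on the −y side, so Z = (0.00, -32.7). The virtual corner opposite S is at (-52.6, -32.7). A1 meets NA tangentially, so LA is at right angles to NA and tangency of A1 to KZ means the radius LK is perpendicular to KZ, with radius 10.7, so the center L sits 10.7 in from both sides at L = (-41.9, -22.0). Then |SL| = |L − S| = 47.3.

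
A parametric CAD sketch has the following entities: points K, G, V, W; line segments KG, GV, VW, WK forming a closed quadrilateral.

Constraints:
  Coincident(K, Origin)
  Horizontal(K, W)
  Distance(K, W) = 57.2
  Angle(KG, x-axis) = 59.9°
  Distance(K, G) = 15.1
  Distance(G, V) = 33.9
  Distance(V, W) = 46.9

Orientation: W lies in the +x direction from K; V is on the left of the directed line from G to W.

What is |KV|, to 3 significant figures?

48.8

K is at the origin; KW is horizontal with |KW| = 57.2 and W in +x, so W = (57.2, 0). KG runs at 59.9° with |KG| = 15.1, so G = (7.57, 13.1). V is determined by |GV| = 33.9 and |VW| = 46.9 together: it lies at the intersection of circle(G, 33.9) and circle(W, 46.9). With |GW| = 51.3, the foot of the radical line on GW is 15.4 from G and the perpendicular offset is √(33.9² − 15.4²) = 30.2. Taking the left-of-GW solution: V = (30.2, 38.3).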